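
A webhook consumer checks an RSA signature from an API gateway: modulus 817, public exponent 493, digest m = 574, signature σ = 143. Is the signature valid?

invalid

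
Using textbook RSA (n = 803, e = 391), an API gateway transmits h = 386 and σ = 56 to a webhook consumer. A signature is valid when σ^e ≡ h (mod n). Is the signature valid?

valid

σ^391 mod 803 = 386
Since 386 equals the digest 386, verification succeeds.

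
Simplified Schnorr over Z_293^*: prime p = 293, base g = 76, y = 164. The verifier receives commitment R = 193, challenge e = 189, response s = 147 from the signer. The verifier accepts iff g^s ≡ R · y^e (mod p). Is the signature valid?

g^s mod p:
Squares mod 293: 76^1≡76, 76^2≡209, 76^4≡24, 76^8≡283, 76^16≡100, 76^32≡38, 76^64≡272, 76^128≡148
147 = 128 + 16 + 2 + 1, so 76^147 ≡ 148·100·209·76 ≡ 217 (mod 293)
R · y^e mod p:
Squares mod 293: 164^1≡164, 164^2≡233, 164^4≡84, 164^8≡24, 164^16≡283, 164^32≡100, 164^64≡38, 164^128≡272
189 = 128 + 32 + 16 + 8 + 4 + 1, so 164^189 ≡ 272·100·283·24·84·164 ≡ 200 (mod 293)
193·200 = 38600 ≡ 217 (mod 293)
217 ≡ 217 (mod 293); signature holds.

valid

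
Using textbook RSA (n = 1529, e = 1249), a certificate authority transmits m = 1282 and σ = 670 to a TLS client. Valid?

no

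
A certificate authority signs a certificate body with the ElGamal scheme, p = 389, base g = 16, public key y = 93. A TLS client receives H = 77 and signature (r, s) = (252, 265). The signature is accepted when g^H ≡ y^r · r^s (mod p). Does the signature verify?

does not verify

Left side g^H mod p:
16^2 = 256
16^4 ≡ 256^2 = 65536 ≡ 184
16^8 ≡ 184^2 = 33856 ≡ 13
16^16 ≡ 13^2 = 169
16^32 ≡ 169^2 = 28561 ≡ 164
16^64 ≡ 164^2 = 26896 ≡ 55
77 = 64 + 8 + 4 + 1, so 16^77 ≡ 55·13·184·16 ≡ 81 (mod 389)
Right side y^r · r^s mod p:
93^2 = 8649 ≡ 91
93^4 ≡ 91^2 = 8281 ≡ 112
93^8 ≡ 112^2 = 12544 ≡ 96
93^16 ≡ 96^2 = 9216 ≡ 269
93^32 ≡ 269^2 = 72361 ≡ 7
93^64 ≡ 7^2 = 49
93^128 ≡ 49^2 = 2401 ≡ 67
252 = 128 + 64 + 32 + 16 + 8 + 4, so 93^252 ≡ 67·49·7·269·96·112 ≡ 245 (mod 389)
252^2 = 63504 ≡ 97
252^4 ≡ 97^2 = 9409 ≡ 73
252^8 ≡ 73^2 = 5329 ≡ 272
252^16 ≡ 272^2 = 73984 ≡ 74
252^32 ≡ 74^2 = 5476 ≡ 30
252^64 ≡ 30^2 = 900 ≡ 122
252^128 ≡ 122^2 = 14884 ≡ 102
252^256 ≡ 102^2 = 10404 ≡ 290
265 = 256 + 8 + 1, so 252^265 ≡ 290·272·252 ≡ 249 (mod 389)
245·249 = 61005 ≡ 321 (mod 389)
81 ≠ 321, so verification fails.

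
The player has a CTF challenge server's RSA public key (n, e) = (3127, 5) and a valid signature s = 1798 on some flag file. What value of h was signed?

s^2 ≡ 1798^2 = 3232804 ≡ 2613
s^4 ≡ 2613^2 = 6827769 ≡ 1528
5 = 4 + 1, so s^5 ≡ 1528·1798 ≡ 1838 (mod 3127)

1838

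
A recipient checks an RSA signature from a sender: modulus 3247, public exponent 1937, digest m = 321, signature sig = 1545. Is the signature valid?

sig^2 ≡ 1545^2 = 2387025 ≡ 480
sig^4 ≡ 480^2 = 230400 ≡ 3110
sig^8 ≡ 3110^2 = 9672100 ≡ 2534
sig^16 ≡ 2534^2 = 6421156 ≡ 1837
sig^32 ≡ 1837^2 = 3374569 ≡ 936
sig^64 ≡ 936^2 = 876096 ≡ 2653
sig^128 ≡ 2653^2 = 7038409 ≡ 2160
sig^256 ≡ 2160^2 = 4665600 ≡ 2908
sig^512 ≡ 2908^2 = 8456464 ≡ 1276
sig^1024 ≡ 1276^2 = 1628176 ≡ 1429
1937 = 1024 + 512 + 256 + 128 + 16 + 1, so sig^1937 ≡ 1429·1276·2908·2160·1837·1545 ≡ 321 (mod 3247)
sig^1937 mod 3247 = 321 matches m.

valid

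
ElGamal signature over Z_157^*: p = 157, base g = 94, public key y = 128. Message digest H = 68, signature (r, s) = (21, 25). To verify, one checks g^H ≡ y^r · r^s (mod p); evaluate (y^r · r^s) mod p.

128^21 mod 157 = 23
21^25 mod 157 = 38
y^r · r^s ≡ 23·38 = 874 ≡ 89 (mod 157)

89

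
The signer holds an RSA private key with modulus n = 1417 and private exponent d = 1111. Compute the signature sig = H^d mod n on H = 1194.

574

H^2 ≡ 1194^2 = 1425636 ≡ 134
H^4 ≡ 134^2 = 17956 ≡ 952
H^8 ≡ 952^2 = 906304 ≡ 841
H^16 ≡ 841^2 = 707281 ≡ 198
H^32 ≡ 198^2 = 39204 ≡ 945
H^64 ≡ 945^2 = 893025 ≡ 315
H^128 ≡ 315^2 = 99225 ≡ 35
H^256 ≡ 35^2 = 1225
H^512 ≡ 1225^2 = 1500625 ≡ 22
H^1024 ≡ 22^2 = 484
1111 = 1024 + 64 + 16 + 4 + 2 + 1, so H^1111 ≡ 484·315·198·952·134·1194 ≡ 574 (mod 1417)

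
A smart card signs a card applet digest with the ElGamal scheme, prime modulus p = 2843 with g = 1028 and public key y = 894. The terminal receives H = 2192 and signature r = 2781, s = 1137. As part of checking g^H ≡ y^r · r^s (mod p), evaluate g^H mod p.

Squares mod 2843: 1028^1≡1028, 1028^2≡2031, 1028^4≡2611, 1028^8≡2650, 1028^16≡290, 1028^32≡1653, 1028^64≡286, 1028^128≡2192, 1028^256≡194, 1028^512≡677, 1028^1024≡606, 1028^2048≡489
2192 = 2048 + 128 + 16, so 1028^2192 ≡ 489·2192·290 ≡ 2429 (mod 2843)

2429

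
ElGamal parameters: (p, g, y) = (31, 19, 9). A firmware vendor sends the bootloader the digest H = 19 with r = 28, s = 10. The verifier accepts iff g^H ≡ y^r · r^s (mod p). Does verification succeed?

Left side g^H mod p:
19^2 = 361 ≡ 20
19^4 ≡ 20^2 = 400 ≡ 28
19^8 ≡ 28^2 = 784 ≡ 9
19^16 ≡ 9^2 = 81 ≡ 19
19 = 16 + 2 + 1, so 19^19 ≡ 19·20·19 ≡ 28 (mod 31)
Right side y^r · r^s mod p:
9^2 = 81 ≡ 19
9^4 ≡ 19^2 = 361 ≡ 20
9^8 ≡ 20^2 = 400 ≡ 28
9^16 ≡ 28^2 = 784 ≡ 9
28 = 16 + 8 + 4, so 9^28 ≡ 9·28·20 ≡ 18 (mod 31)
28^2 = 784 ≡ 9
28^4 ≡ 9^2 = 81 ≡ 19
28^8 ≡ 19^2 = 361 ≡ 20
10 = 8 + 2, so 28^10 ≡ 20·9 ≡ 25 (mod 31)
18·25 = 450 ≡ 16 (mod 31)
28 ≠ 16, so verification fails.

fails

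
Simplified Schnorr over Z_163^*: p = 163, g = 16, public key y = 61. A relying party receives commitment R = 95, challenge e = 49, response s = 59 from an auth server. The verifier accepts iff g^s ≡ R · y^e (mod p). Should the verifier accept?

g^s mod p:
16^2 = 256 ≡ 93
16^4 ≡ 93^2 = 8649 ≡ 10
16^8 ≡ 10^2 = 100
16^16 ≡ 100^2 = 10000 ≡ 57
16^32 ≡ 57^2 = 3249 ≡ 152
59 = 32 + 16 + 8 + 2 + 1, so 16^59 ≡ 152·57·100·93·16 ≡ 14 (mod 163)
R · y^e mod p:
61^2 = 3721 ≡ 135
61^4 ≡ 135^2 = 18225 ≡ 132
61^8 ≡ 132^2 = 17424 ≡ 146
61^16 ≡ 146^2 = 21316 ≡ 126
61^32 ≡ 126^2 = 15876 ≡ 65
49 = 32 + 16 + 1, so 61^49 ≡ 65·126·61 ≡ 158 (mod 163)
95·158 = 15010 ≡ 14 (mod 163)
14 ≡ 14 (mod 163); signature holds.

accept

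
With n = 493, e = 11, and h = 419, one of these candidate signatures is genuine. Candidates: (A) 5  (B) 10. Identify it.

Candidate A: 5^2 = 25; 5^4 ≡ 25^2 = 625 ≡ 132; 5^8 ≡ 132^2 = 17424 ≡ 169; 11 = 8 + 2 + 1, so 5^11 ≡ 169·25·5 ≡ 419 (mod 493)
  → matches h = 419
Candidate B: 10^2 = 100; 10^4 ≡ 100^2 = 10000 ≡ 140; 10^8 ≡ 140^2 = 19600 ≡ 373; 11 = 8 + 2 + 1, so 10^11 ≡ 373·100·10 ≡ 292 (mod 493)

A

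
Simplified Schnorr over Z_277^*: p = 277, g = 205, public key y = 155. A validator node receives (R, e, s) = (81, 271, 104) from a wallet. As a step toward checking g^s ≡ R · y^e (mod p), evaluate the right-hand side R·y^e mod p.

188

155^2 = 24025 ≡ 203
155^4 ≡ 203^2 = 41209 ≡ 213
155^8 ≡ 213^2 = 45369 ≡ 218
155^16 ≡ 218^2 = 47524 ≡ 157
155^32 ≡ 157^2 = 24649 ≡ 273
155^64 ≡ 273^2 = 74529 ≡ 16
155^128 ≡ 16^2 = 256
155^256 ≡ 256^2 = 65536 ≡ 164
271 = 256 + 8 + 4 + 2 + 1, so 155^271 ≡ 164·218·213·203·155 ≡ 16 (mod 277)
R · y^e ≡ 81·16 = 1296 ≡ 188 (mod 277)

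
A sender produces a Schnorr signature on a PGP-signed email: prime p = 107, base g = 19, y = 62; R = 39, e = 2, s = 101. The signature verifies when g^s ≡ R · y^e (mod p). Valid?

g^s mod p:
19^101 mod 107 = 9
R · y^e mod p:
62^2 mod 107 = 99
39·99 = 3861 ≡ 9 (mod 107)
9 ≡ 9 (mod 107); signature holds.

yes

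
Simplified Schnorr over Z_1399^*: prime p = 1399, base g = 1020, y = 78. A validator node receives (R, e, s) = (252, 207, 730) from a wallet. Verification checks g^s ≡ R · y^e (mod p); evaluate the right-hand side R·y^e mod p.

632

Squares mod 1399: 78^1≡78, 78^2≡488, 78^4≡314, 78^8≡666, 78^16≡73, 78^32≡1132, 78^64≡1339, 78^128≡802
207 = 128 + 64 + 8 + 4 + 2 + 1, so 78^207 ≡ 802·1339·666·314·488·78 ≡ 1024 (mod 1399)
R · y^e ≡ 252·1024 = 258048 ≡ 632 (mod 1399)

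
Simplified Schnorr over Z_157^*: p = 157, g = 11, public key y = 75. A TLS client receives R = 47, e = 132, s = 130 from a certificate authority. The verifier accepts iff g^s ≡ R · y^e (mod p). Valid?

g^s mod p:
11^2 = 121
11^4 ≡ 121^2 = 14641 ≡ 40
11^8 ≡ 40^2 = 1600 ≡ 30
11^16 ≡ 30^2 = 900 ≡ 115
11^32 ≡ 115^2 = 13225 ≡ 37
11^64 ≡ 37^2 = 1369 ≡ 113
11^128 ≡ 113^2 = 12769 ≡ 52
130 = 128 + 2, so 11^130 ≡ 52·121 ≡ 12 (mod 157)
R · y^e mod p:
75^2 = 5625 ≡ 130
75^4 ≡ 130^2 = 16900 ≡ 101
75^8 ≡ 101^2 = 10201 ≡ 153
75^16 ≡ 153^2 = 23409 ≡ 16
75^32 ≡ 16^2 = 256 ≡ 99
75^64 ≡ 99^2 = 9801 ≡ 67
75^128 ≡ 67^2 = 4489 ≡ 93
132 = 128 + 4, so 75^132 ≡ 93·101 ≡ 130 (mod 157)
47·130 = 6110 ≡ 144 (mod 157)
12 ≠ 144; the check fails.

no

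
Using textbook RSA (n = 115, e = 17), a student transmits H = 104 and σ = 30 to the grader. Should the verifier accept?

reject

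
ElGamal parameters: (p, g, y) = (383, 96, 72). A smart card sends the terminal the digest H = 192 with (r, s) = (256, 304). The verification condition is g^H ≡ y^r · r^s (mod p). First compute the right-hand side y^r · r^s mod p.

Squares mod 383: 72^1≡72, 72^2≡205, 72^4≡278, 72^8≡301, 72^16≡213, 72^32≡175, 72^64≡368, 72^128≡225, 72^256≡69
72^256 ≡ 69 (mod 383)
Squares mod 383: 256^1≡256, 256^2≡43, 256^4≡317, 256^8≡143, 256^16≡150, 256^32≡286, 256^64≡217, 256^128≡363, 256^256≡17
304 = 256 + 32 + 16, so 256^304 ≡ 17·286·150 ≡ 68 (mod 383)
y^r · r^s ≡ 69·68 = 4692 ≡ 96 (mod 383)

96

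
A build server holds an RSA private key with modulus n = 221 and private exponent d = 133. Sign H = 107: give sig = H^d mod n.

H^2 ≡ 107^2 = 11449 ≡ 178
H^4 ≡ 178^2 = 31684 ≡ 81
H^8 ≡ 81^2 = 6561 ≡ 152
H^16 ≡ 152^2 = 23104 ≡ 120
H^32 ≡ 120^2 = 14400 ≡ 35
H^64 ≡ 35^2 = 1225 ≡ 120
H^128 ≡ 120^2 = 14400 ≡ 35
133 = 128 + 4 + 1, so H^133 ≡ 35·81·107 ≡ 133 (mod 221)

133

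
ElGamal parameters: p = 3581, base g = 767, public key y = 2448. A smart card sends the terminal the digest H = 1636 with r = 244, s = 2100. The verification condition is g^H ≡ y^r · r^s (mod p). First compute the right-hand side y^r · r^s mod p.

828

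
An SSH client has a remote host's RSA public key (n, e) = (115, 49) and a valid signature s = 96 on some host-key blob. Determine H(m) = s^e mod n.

81

s^2 ≡ 96^2 = 9216 ≡ 16
s^4 ≡ 16^2 = 256 ≡ 26
s^8 ≡ 26^2 = 676 ≡ 101
s^16 ≡ 101^2 = 10201 ≡ 81
s^32 ≡ 81^2 = 6561 ≡ 6
49 = 32 + 16 + 1, so s^49 ≡ 6·81·96 ≡ 81 (mod 115)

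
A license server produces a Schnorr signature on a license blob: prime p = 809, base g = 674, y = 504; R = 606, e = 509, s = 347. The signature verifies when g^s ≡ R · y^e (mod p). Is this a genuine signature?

g^s mod p:
674^347 mod 809 = 335
R · y^e mod p:
504^509 mod 809 = 100
606·100 = 60600 ≡ 734 (mod 809)
335 ≠ 734; the check fails.

forged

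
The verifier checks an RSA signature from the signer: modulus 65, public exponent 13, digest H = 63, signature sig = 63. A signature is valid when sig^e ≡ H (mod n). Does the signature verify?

verifies

Squares mod 65: sig^1≡63, sig^2≡4, sig^4≡16, sig^8≡61
13 = 8 + 4 + 1, so sig^13 ≡ 61·16·63 ≡ 63 (mod 65)
63 = H, so the signature checks out.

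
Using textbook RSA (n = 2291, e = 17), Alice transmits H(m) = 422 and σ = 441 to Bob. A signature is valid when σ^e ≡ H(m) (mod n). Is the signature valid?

σ^17 mod 2291 = 1869
σ^17 mod 2291 = 1869, but H(m) = 422.

invalid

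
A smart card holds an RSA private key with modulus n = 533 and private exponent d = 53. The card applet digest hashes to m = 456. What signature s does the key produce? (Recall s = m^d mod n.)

326

m^53 mod 533 = 326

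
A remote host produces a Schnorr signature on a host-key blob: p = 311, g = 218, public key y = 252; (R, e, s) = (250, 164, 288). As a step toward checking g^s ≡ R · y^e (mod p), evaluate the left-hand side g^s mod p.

Squares mod 311: 218^1≡218, 218^2≡252, 218^4≡60, 218^8≡179, 218^16≡8, 218^32≡64, 218^64≡53, 218^128≡10, 218^256≡100
288 = 256 + 32, so 218^288 ≡ 100·64 ≡ 180 (mod 311)

180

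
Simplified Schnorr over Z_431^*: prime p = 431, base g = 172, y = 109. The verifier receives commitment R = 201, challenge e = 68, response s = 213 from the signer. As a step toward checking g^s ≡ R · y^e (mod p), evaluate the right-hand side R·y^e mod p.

317

109^2 = 11881 ≡ 244
109^4 ≡ 244^2 = 59536 ≡ 58
109^8 ≡ 58^2 = 3364 ≡ 347
109^16 ≡ 347^2 = 120409 ≡ 160
109^32 ≡ 160^2 = 25600 ≡ 171
109^64 ≡ 171^2 = 29241 ≡ 364
68 = 64 + 4, so 109^68 ≡ 364·58 ≡ 424 (mod 431)
R · y^e ≡ 201·424 = 85224 ≡ 317 (mod 431)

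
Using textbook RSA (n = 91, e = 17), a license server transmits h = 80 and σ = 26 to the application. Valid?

no

Squares mod 91: σ^1≡26, σ^2≡39, σ^4≡65, σ^8≡39, σ^16≡65
17 = 16 + 1, so σ^17 ≡ 65·26 ≡ 52 (mod 91)
The recovered value 52 does not match the digest 80.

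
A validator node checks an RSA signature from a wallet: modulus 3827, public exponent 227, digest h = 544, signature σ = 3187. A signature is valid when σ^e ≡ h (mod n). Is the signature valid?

valid

σ^2 ≡ 3187^2 = 10156969 ≡ 111
σ^4 ≡ 111^2 = 12321 ≡ 840
σ^8 ≡ 840^2 = 705600 ≡ 1432
σ^16 ≡ 1432^2 = 2050624 ≡ 3179
σ^32 ≡ 3179^2 = 10106041 ≡ 2761
σ^64 ≡ 2761^2 = 7623121 ≡ 3564
σ^128 ≡ 3564^2 = 12702096 ≡ 283
227 = 128 + 64 + 32 + 2 + 1, so σ^227 ≡ 283·3564·2761·111·3187 ≡ 544 (mod 3827)
σ^227 mod 3827 = 544 matches h.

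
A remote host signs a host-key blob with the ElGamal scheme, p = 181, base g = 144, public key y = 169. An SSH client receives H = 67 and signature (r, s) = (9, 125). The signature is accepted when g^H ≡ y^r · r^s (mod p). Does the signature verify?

verifies

Left side g^H mod p:
Squares mod 181: 144^1≡144, 144^2≡102, 144^4≡87, 144^8≡148, 144^16≡3, 144^32≡9, 144^64≡81
67 = 64 + 2 + 1, so 144^67 ≡ 81·102·144 ≡ 15 (mod 181)
Right side y^r · r^s mod p:
Squares mod 181: 169^1≡169, 169^2≡144, 169^4≡102, 169^8≡87
9 = 8 + 1, so 169^9 ≡ 87·169 ≡ 42 (mod 181)
Squares mod 181: 9^1≡9, 9^2≡81, 9^4≡45, 9^8≡34, 9^16≡70, 9^32≡13, 9^64≡169
125 = 64 + 32 + 16 + 8 + 4 + 1, so 9^125 ≡ 169·13·70·34·45·9 ≡ 65 (mod 181)
42·65 = 2730 ≡ 15 (mod 181)
15 ≡ 15 (mod 181), so the signature is genuine.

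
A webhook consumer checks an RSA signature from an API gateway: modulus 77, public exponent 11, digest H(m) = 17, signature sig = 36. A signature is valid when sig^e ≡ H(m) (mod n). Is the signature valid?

invalid

sig^2 ≡ 36^2 = 1296 ≡ 64
sig^4 ≡ 64^2 = 4096 ≡ 15
sig^8 ≡ 15^2 = 225 ≡ 71
11 = 8 + 2 + 1, so sig^11 ≡ 71·64·36 ≡ 36 (mod 77)
sig^11 mod 77 = 36, but H(m) = 17.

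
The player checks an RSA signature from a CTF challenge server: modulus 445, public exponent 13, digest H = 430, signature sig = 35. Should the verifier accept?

sig^2 ≡ 35^2 = 1225 ≡ 335
sig^4 ≡ 335^2 = 112225 ≡ 85
sig^8 ≡ 85^2 = 7225 ≡ 105
13 = 8 + 4 + 1, so sig^13 ≡ 105·85·35 ≡ 430 (mod 445)
Since 430 equals the digest 430, verification succeeds.

accept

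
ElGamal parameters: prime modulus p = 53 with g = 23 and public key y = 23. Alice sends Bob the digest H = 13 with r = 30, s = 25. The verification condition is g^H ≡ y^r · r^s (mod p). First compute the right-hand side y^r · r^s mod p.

23

23^2 = 529 ≡ 52
23^4 ≡ 52^2 = 2704 ≡ 1
23^8 ≡ 1^2 = 1
23^16 ≡ 1^2 = 1
30 = 16 + 8 + 4 + 2, so 23^30 ≡ 1·1·1·52 ≡ 52 (mod 53)
30^2 = 900 ≡ 52
30^4 ≡ 52^2 = 2704 ≡ 1
30^8 ≡ 1^2 = 1
30^16 ≡ 1^2 = 1
25 = 16 + 8 + 1, so 30^25 ≡ 1·1·30 ≡ 30 (mod 53)
y^r · r^s ≡ 52·30 = 1560 ≡ 23 (mod 53)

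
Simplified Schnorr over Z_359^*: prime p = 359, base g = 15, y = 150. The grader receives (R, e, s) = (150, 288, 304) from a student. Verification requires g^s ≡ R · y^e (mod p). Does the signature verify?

g^s mod p:
15^2 = 225
15^4 ≡ 225^2 = 50625 ≡ 6
15^8 ≡ 6^2 = 36
15^16 ≡ 36^2 = 1296 ≡ 219
15^32 ≡ 219^2 = 47961 ≡ 214
15^64 ≡ 214^2 = 45796 ≡ 203
15^128 ≡ 203^2 = 41209 ≡ 283
15^256 ≡ 283^2 = 80089 ≡ 32
304 = 256 + 32 + 16, so 15^304 ≡ 32·214·219 ≡ 169 (mod 359)
R · y^e mod p:
150^2 = 22500 ≡ 242
150^4 ≡ 242^2 = 58564 ≡ 47
150^8 ≡ 47^2 = 2209 ≡ 55
150^16 ≡ 55^2 = 3025 ≡ 153
150^32 ≡ 153^2 = 23409 ≡ 74
150^64 ≡ 74^2 = 5476 ≡ 91
150^128 ≡ 91^2 = 8281 ≡ 24
150^256 ≡ 24^2 = 576 ≡ 217
288 = 256 + 32, so 150^288 ≡ 217·74 ≡ 262 (mod 359)
150·262 = 39300 ≡ 169 (mod 359)
169 ≡ 169 (mod 359); signature holds.

verifies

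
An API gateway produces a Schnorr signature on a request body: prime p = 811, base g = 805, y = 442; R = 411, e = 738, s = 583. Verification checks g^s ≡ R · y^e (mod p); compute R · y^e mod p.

Squares mod 811: 442^1≡442, 442^2≡724, 442^4≡270, 442^8≡721, 442^16≡801, 442^32≡100, 442^64≡268, 442^128≡456, 442^256≡320, 442^512≡214
738 = 512 + 128 + 64 + 32 + 2, so 442^738 ≡ 214·456·268·100·724 ≡ 112 (mod 811)
R · y^e ≡ 411·112 = 46032 ≡ 616 (mod 811)

616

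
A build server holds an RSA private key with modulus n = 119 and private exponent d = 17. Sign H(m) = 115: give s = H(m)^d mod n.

(H(m))^2 ≡ 115^2 = 13225 ≡ 16
(H(m))^4 ≡ 16^2 = 256 ≡ 18
(H(m))^8 ≡ 18^2 = 324 ≡ 86
(H(m))^16 ≡ 86^2 = 7396 ≡ 18
17 = 16 + 1, so (H(m))^17 ≡ 18·115 ≡ 47 (mod 119)

47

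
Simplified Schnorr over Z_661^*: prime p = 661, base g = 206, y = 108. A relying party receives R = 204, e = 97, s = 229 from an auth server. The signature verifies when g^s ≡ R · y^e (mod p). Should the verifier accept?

accept

g^s mod p:
206^2 = 42436 ≡ 132
206^4 ≡ 132^2 = 17424 ≡ 238
206^8 ≡ 238^2 = 56644 ≡ 459
206^16 ≡ 459^2 = 210681 ≡ 483
206^32 ≡ 483^2 = 233289 ≡ 617
206^64 ≡ 617^2 = 380689 ≡ 614
206^128 ≡ 614^2 = 376996 ≡ 226
229 = 128 + 64 + 32 + 4 + 1, so 206^229 ≡ 226·614·617·238·206 ≡ 47 (mod 661)
R · y^e mod p:
108^2 = 11664 ≡ 427
108^4 ≡ 427^2 = 182329 ≡ 554
108^8 ≡ 554^2 = 306916 ≡ 212
108^16 ≡ 212^2 = 44944 ≡ 657
108^32 ≡ 657^2 = 431649 ≡ 16
108^64 ≡ 16^2 = 256
97 = 64 + 32 + 1, so 108^97 ≡ 256·16·108 ≡ 159 (mod 661)
204·159 = 32436 ≡ 47 (mod 661)
47 ≡ 47 (mod 661); signature holds.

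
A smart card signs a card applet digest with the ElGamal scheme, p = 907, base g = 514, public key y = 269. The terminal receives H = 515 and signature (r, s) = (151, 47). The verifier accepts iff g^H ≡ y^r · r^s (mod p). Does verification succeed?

Left side g^H mod p:
514^2 = 264196 ≡ 259
514^4 ≡ 259^2 = 67081 ≡ 870
514^8 ≡ 870^2 = 756900 ≡ 462
514^16 ≡ 462^2 = 213444 ≡ 299
514^32 ≡ 299^2 = 89401 ≡ 515
514^64 ≡ 515^2 = 265225 ≡ 381
514^128 ≡ 381^2 = 145161 ≡ 41
514^256 ≡ 41^2 = 1681 ≡ 774
514^512 ≡ 774^2 = 599076 ≡ 456
515 = 512 + 2 + 1, so 514^515 ≡ 456·259·514 ≡ 853 (mod 907)
Right side y^r · r^s mod p:
269^2 = 72361 ≡ 708
269^4 ≡ 708^2 = 501264 ≡ 600
269^8 ≡ 600^2 = 360000 ≡ 828
269^16 ≡ 828^2 = 685584 ≡ 799
269^32 ≡ 799^2 = 638401 ≡ 780
269^64 ≡ 780^2 = 608400 ≡ 710
269^128 ≡ 710^2 = 504100 ≡ 715
151 = 128 + 16 + 4 + 2 + 1, so 269^151 ≡ 715·799·600·708·269 ≡ 384 (mod 907)
151^2 = 22801 ≡ 126
151^4 ≡ 126^2 = 15876 ≡ 457
151^8 ≡ 457^2 = 208849 ≡ 239
151^16 ≡ 239^2 = 57121 ≡ 887
151^32 ≡ 887^2 = 786769 ≡ 400
47 = 32 + 8 + 4 + 2 + 1, so 151^47 ≡ 400·239·457·126·151 ≡ 836 (mod 907)
384·836 = 321024 ≡ 853 (mod 907)
853 ≡ 853 (mod 907), so the signature is genuine.

passes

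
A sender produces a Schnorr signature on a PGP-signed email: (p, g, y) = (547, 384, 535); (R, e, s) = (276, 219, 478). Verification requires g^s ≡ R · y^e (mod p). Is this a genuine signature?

g^s mod p:
Squares mod 547: 384^1≡384, 384^2≡313, 384^4≡56, 384^8≡401, 384^16≡530, 384^32≡289, 384^64≡377, 384^128≡456, 384^256≡76
478 = 256 + 128 + 64 + 16 + 8 + 4 + 2, so 384^478 ≡ 76·456·377·530·401·56·313 ≡ 99 (mod 547)
R · y^e mod p:
Squares mod 547: 535^1≡535, 535^2≡144, 535^4≡497, 535^8≡312, 535^16≡525, 535^32≡484, 535^64≡140, 535^128≡455
219 = 128 + 64 + 16 + 8 + 2 + 1, so 535^219 ≡ 455·140·525·312·144·535 ≡ 149 (mod 547)
276·149 = 41124 ≡ 99 (mod 547)
99 ≡ 99 (mod 547); signature holds.

genuine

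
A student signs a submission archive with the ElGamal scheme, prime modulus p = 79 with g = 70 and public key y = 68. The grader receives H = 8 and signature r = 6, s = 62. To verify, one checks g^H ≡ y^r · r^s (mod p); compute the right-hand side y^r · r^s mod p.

68^2 = 4624 ≡ 42
68^4 ≡ 42^2 = 1764 ≡ 26
6 = 4 + 2, so 68^6 ≡ 26·42 ≡ 65 (mod 79)
6^2 = 36
6^4 ≡ 36^2 = 1296 ≡ 32
6^8 ≡ 32^2 = 1024 ≡ 76
6^16 ≡ 76^2 = 5776 ≡ 9
6^32 ≡ 9^2 = 81 ≡ 2
62 = 32 + 16 + 8 + 4 + 2, so 6^62 ≡ 2·9·76·32·36 ≡ 44 (mod 79)
y^r · r^s ≡ 65·44 = 2860 ≡ 16 (mod 79)

16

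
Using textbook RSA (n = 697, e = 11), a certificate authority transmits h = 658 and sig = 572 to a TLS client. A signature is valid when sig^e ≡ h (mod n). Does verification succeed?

passes

Squares mod 697: sig^1≡572, sig^2≡291, sig^4≡344, sig^8≡543
11 = 8 + 2 + 1, so sig^11 ≡ 543·291·572 ≡ 658 (mod 697)
658 = h, so the signature checks out.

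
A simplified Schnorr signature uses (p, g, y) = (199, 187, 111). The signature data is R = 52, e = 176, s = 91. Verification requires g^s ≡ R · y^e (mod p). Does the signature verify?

g^s mod p:
187^2 = 34969 ≡ 144
187^4 ≡ 144^2 = 20736 ≡ 40
187^8 ≡ 40^2 = 1600 ≡ 8
187^16 ≡ 8^2 = 64
187^32 ≡ 64^2 = 4096 ≡ 116
187^64 ≡ 116^2 = 13456 ≡ 123
91 = 64 + 16 + 8 + 2 + 1, so 187^91 ≡ 123·64·8·144·187 ≡ 25 (mod 199)
R · y^e mod p:
111^2 = 12321 ≡ 182
111^4 ≡ 182^2 = 33124 ≡ 90
111^8 ≡ 90^2 = 8100 ≡ 140
111^16 ≡ 140^2 = 19600 ≡ 98
111^32 ≡ 98^2 = 9604 ≡ 52
111^64 ≡ 52^2 = 2704 ≡ 117
111^128 ≡ 117^2 = 13689 ≡ 157
176 = 128 + 32 + 16, so 111^176 ≡ 157·52·98 ≡ 92 (mod 199)
52·92 = 4784 ≡ 8 (mod 199)
25 ≠ 8; the check fails.

does not verify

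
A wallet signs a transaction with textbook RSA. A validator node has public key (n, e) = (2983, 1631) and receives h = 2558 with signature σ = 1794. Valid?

σ^2 ≡ 1794^2 = 3218436 ≡ 2762
σ^4 ≡ 2762^2 = 7628644 ≡ 1113
σ^8 ≡ 1113^2 = 1238769 ≡ 824
σ^16 ≡ 824^2 = 678976 ≡ 1835
σ^32 ≡ 1835^2 = 3367225 ≡ 2401
σ^64 ≡ 2401^2 = 5764801 ≡ 1645
σ^128 ≡ 1645^2 = 2706025 ≡ 444
σ^256 ≡ 444^2 = 197136 ≡ 258
σ^512 ≡ 258^2 = 66564 ≡ 938
σ^1024 ≡ 938^2 = 879844 ≡ 2842
1631 = 1024 + 512 + 64 + 16 + 8 + 4 + 2 + 1, so σ^1631 ≡ 2842·938·1645·1835·824·1113·2762·1794 ≡ 2558 (mod 2983)
σ^1631 mod 2983 = 2558 matches h.

yes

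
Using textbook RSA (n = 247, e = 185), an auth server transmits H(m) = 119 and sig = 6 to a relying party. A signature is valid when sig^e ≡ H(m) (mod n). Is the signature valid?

sig^2 ≡ 6^2 = 36
sig^4 ≡ 36^2 = 1296 ≡ 61
sig^8 ≡ 61^2 = 3721 ≡ 16
sig^16 ≡ 16^2 = 256 ≡ 9
sig^32 ≡ 9^2 = 81
sig^64 ≡ 81^2 = 6561 ≡ 139
sig^128 ≡ 139^2 = 19321 ≡ 55
185 = 128 + 32 + 16 + 8 + 1, so sig^185 ≡ 55·81·9·16·6 ≡ 119 (mod 247)
sig^185 mod 247 = 119 matches H(m).

valid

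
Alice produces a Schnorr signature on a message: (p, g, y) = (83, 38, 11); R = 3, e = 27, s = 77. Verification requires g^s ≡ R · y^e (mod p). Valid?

no

g^s mod p:
Squares mod 83: 38^1≡38, 38^2≡33, 38^4≡10, 38^8≡17, 38^16≡40, 38^32≡23, 38^64≡31
77 = 64 + 8 + 4 + 1, so 38^77 ≡ 31·17·10·38 ≡ 64 (mod 83)
R · y^e mod p:
Squares mod 83: 11^1≡11, 11^2≡38, 11^4≡33, 11^8≡10, 11^16≡17
27 = 16 + 8 + 2 + 1, so 11^27 ≡ 17·10·38·11 ≡ 12 (mod 83)
3·12 = 36 ≡ 36 (mod 83)
64 ≠ 36; the check fails.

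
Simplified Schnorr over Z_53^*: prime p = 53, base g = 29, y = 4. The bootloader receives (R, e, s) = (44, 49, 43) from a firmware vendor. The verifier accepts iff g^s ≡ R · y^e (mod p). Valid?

yes

g^s mod p:
29^43 mod 53 = 4
R · y^e mod p:
4^49 mod 53 = 29
44·29 = 1276 ≡ 4 (mod 53)
4 ≡ 4 (mod 53); signature holds.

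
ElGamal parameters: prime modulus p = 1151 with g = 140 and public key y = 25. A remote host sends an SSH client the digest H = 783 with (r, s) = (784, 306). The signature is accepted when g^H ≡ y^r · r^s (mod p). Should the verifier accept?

reject

Left side g^H mod p:
Squares mod 1151: 140^1≡140, 140^2≡33, 140^4≡1089, 140^8≡391, 140^16≡949, 140^32≡519, 140^64≡27, 140^128≡729, 140^256≡830, 140^512≡602
783 = 512 + 256 + 8 + 4 + 2 + 1, so 140^783 ≡ 602·830·391·1089·33·140 ≡ 739 (mod 1151)
Right side y^r · r^s mod p:
Squares mod 1151: 25^1≡25, 25^2≡625, 25^4≡436, 25^8≡181, 25^16≡533, 25^32≡943, 25^64≡677, 25^128≡231, 25^256≡415, 25^512≡726
784 = 512 + 256 + 16, so 25^784 ≡ 726·415·533 ≡ 50 (mod 1151)
Squares mod 1151: 784^1≡784, 784^2≡22, 784^4≡484, 784^8≡603, 784^16≡1044, 784^32≡1090, 784^64≡268, 784^128≡462, 784^256≡509
306 = 256 + 32 + 16 + 2, so 784^306 ≡ 509·1090·1044·22 ≡ 846 (mod 1151)
50·846 = 42300 ≡ 864 (mod 1151)
739 ≠ 864, so verification fails.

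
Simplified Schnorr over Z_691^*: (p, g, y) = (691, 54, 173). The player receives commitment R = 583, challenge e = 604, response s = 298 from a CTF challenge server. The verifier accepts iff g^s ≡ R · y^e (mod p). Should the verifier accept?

accept

g^s mod p:
54^2 = 2916 ≡ 152
54^4 ≡ 152^2 = 23104 ≡ 301
54^8 ≡ 301^2 = 90601 ≡ 80
54^16 ≡ 80^2 = 6400 ≡ 181
54^32 ≡ 181^2 = 32761 ≡ 284
54^64 ≡ 284^2 = 80656 ≡ 500
54^128 ≡ 500^2 = 250000 ≡ 549
54^256 ≡ 549^2 = 301401 ≡ 125
298 = 256 + 32 + 8 + 2, so 54^298 ≡ 125·284·80·152 ≡ 553 (mod 691)
R · y^e mod p:
173^2 = 29929 ≡ 216
173^4 ≡ 216^2 = 46656 ≡ 359
173^8 ≡ 359^2 = 128881 ≡ 355
173^16 ≡ 355^2 = 126025 ≡ 263
173^32 ≡ 263^2 = 69169 ≡ 69
173^64 ≡ 69^2 = 4761 ≡ 615
173^128 ≡ 615^2 = 378225 ≡ 248
173^256 ≡ 248^2 = 61504 ≡ 5
173^512 ≡ 5^2 = 25
604 = 512 + 64 + 16 + 8 + 4, so 173^604 ≡ 25·615·263·355·359 ≡ 270 (mod 691)
583·270 = 157410 ≡ 553 (mod 691)
553 ≡ 553 (mod 691); signature holds.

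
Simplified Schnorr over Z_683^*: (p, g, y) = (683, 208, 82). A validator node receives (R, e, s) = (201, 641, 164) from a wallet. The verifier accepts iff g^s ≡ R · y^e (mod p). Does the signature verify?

does not verify

g^s mod p:
Squares mod 683: 208^1≡208, 208^2≡235, 208^4≡585, 208^8≡42, 208^16≡398, 208^32≡631, 208^64≡655, 208^128≡101
164 = 128 + 32 + 4, so 208^164 ≡ 101·631·585 ≡ 397 (mod 683)
R · y^e mod p:
Squares mod 683: 82^1≡82, 82^2≡577, 82^4≡308, 82^8≡610, 82^16≡548, 82^32≡467, 82^64≡212, 82^128≡549, 82^256≡198, 82^512≡273
641 = 512 + 128 + 1, so 82^641 ≡ 273·549·82 ≡ 12 (mod 683)
201·12 = 2412 ≡ 363 (mod 683)
397 ≠ 363; the check fails.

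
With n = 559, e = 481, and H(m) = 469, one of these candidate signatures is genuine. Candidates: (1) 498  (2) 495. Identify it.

2

Candidate 1: 498^2 = 248004 ≡ 367; 498^4 ≡ 367^2 = 134689 ≡ 529; 498^8 ≡ 529^2 = 279841 ≡ 341; 498^16 ≡ 341^2 = 116281 ≡ 9; 498^32 ≡ 9^2 = 81; 498^64 ≡ 81^2 = 6561 ≡ 412; 498^128 ≡ 412^2 = 169744 ≡ 367; 498^256 ≡ 367^2 = 134689 ≡ 529; 481 = 256 + 128 + 64 + 32 + 1, so 498^481 ≡ 529·367·412·81·498 ≡ 316 (mod 559)
Candidate 2: 495^2 = 245025 ≡ 183; 495^4 ≡ 183^2 = 33489 ≡ 508; 495^8 ≡ 508^2 = 258064 ≡ 365; 495^16 ≡ 365^2 = 133225 ≡ 183; 495^32 ≡ 183^2 = 33489 ≡ 508; 495^64 ≡ 508^2 = 258064 ≡ 365; 495^128 ≡ 365^2 = 133225 ≡ 183; 495^256 ≡ 183^2 = 33489 ≡ 508; 481 = 256 + 128 + 64 + 32 + 1, so 495^481 ≡ 508·183·365·508·495 ≡ 469 (mod 559)
  → matches H(m) = 469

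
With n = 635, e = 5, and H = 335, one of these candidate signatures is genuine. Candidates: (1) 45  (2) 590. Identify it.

Candidate 1: Squares mod 635: 45^1≡45, 45^2≡120, 45^4≡430; 5 = 4 + 1, so 45^5 ≡ 430·45 ≡ 300 (mod 635)
Candidate 2: Squares mod 635: 590^1≡590, 590^2≡120, 590^4≡430; 5 = 4 + 1, so 590^5 ≡ 430·590 ≡ 335 (mod 635)
  → matches H = 335

2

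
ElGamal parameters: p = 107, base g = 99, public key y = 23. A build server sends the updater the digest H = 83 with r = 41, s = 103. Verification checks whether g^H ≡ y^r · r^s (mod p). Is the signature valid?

valid

Left side g^H mod p:
99^2 = 9801 ≡ 64
99^4 ≡ 64^2 = 4096 ≡ 30
99^8 ≡ 30^2 = 900 ≡ 44
99^16 ≡ 44^2 = 1936 ≡ 10
99^32 ≡ 10^2 = 100
99^64 ≡ 100^2 = 10000 ≡ 49
83 = 64 + 16 + 2 + 1, so 99^83 ≡ 49·10·64·99 ≡ 35 (mod 107)
Right side y^r · r^s mod p:
23^2 = 529 ≡ 101
23^4 ≡ 101^2 = 10201 ≡ 36
23^8 ≡ 36^2 = 1296 ≡ 12
23^16 ≡ 12^2 = 144 ≡ 37
23^32 ≡ 37^2 = 1369 ≡ 85
41 = 32 + 8 + 1, so 23^41 ≡ 85·12·23 ≡ 27 (mod 107)
41^2 = 1681 ≡ 76
41^4 ≡ 76^2 = 5776 ≡ 105
41^8 ≡ 105^2 = 11025 ≡ 4
41^16 ≡ 4^2 = 16
41^32 ≡ 16^2 = 256 ≡ 42
41^64 ≡ 42^2 = 1764 ≡ 52
103 = 64 + 32 + 4 + 2 + 1, so 41^103 ≡ 52·42·105·76·41 ≡ 33 (mod 107)
27·33 = 891 ≡ 35 (mod 107)
35 ≡ 35 (mod 107), so the signature is genuine.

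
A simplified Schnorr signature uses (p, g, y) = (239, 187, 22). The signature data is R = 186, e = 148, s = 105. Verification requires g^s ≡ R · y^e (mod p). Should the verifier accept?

g^s mod p:
187^105 mod 239 = 163
R · y^e mod p:
22^148 mod 239 = 51
186·51 = 9486 ≡ 165 (mod 239)
163 ≠ 165; the check fails.

reject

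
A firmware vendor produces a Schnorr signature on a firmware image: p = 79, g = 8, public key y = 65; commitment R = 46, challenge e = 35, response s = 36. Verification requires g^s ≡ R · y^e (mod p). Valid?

no

g^s mod p:
8^36 mod 79 = 52
R · y^e mod p:
65^35 mod 79 = 18
46·18 = 828 ≡ 38 (mod 79)
52 ≠ 38; the check fails.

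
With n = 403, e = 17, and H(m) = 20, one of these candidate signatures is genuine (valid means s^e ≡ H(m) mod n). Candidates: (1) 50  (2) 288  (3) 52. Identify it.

1

Candidate 1: Squares mod 403: 50^1≡50, 50^2≡82, 50^4≡276, 50^8≡9, 50^16≡81; 17 = 16 + 1, so 50^17 ≡ 81·50 ≡ 20 (mod 403)
  → matches H(m) = 20
Candidate 2: Squares mod 403: 288^1≡288, 288^2≡329, 288^4≡237, 288^8≡152, 288^16≡133; 17 = 16 + 1, so 288^17 ≡ 133·288 ≡ 19 (mod 403)
Candidate 3: Squares mod 403: 52^1≡52, 52^2≡286, 52^4≡390, 52^8≡169, 52^16≡351; 17 = 16 + 1, so 52^17 ≡ 351·52 ≡ 117 (mod 403)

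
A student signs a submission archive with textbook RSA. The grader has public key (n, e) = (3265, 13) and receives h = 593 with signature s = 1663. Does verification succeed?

s^2 ≡ 1663^2 = 2765569 ≡ 114
s^4 ≡ 114^2 = 12996 ≡ 3201
s^8 ≡ 3201^2 = 10246401 ≡ 831
13 = 8 + 4 + 1, so s^13 ≡ 831·3201·1663 ≡ 593 (mod 3265)
Since 593 equals the digest 593, verification succeeds.

passes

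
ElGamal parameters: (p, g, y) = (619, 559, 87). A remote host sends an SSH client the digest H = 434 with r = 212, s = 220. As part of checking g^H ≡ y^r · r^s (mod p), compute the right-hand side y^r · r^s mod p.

Squares mod 619: 87^1≡87, 87^2≡141, 87^4≡73, 87^8≡377, 87^16≡378, 87^32≡514, 87^64≡502, 87^128≡71
212 = 128 + 64 + 16 + 4, so 87^212 ≡ 71·502·378·73 ≡ 389 (mod 619)
Squares mod 619: 212^1≡212, 212^2≡376, 212^4≡244, 212^8≡112, 212^16≡164, 212^32≡279, 212^64≡466, 212^128≡506
220 = 128 + 64 + 16 + 8 + 4, so 212^220 ≡ 506·466·164·112·244 ≡ 547 (mod 619)
y^r · r^s ≡ 389·547 = 212783 ≡ 466 (mod 619)

466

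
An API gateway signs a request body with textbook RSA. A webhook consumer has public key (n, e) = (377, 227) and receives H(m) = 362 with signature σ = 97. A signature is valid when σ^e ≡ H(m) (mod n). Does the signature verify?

Squares mod 377: σ^1≡97, σ^2≡361, σ^4≡256, σ^8≡315, σ^16≡74, σ^32≡198, σ^64≡373, σ^128≡16
227 = 128 + 64 + 32 + 2 + 1, so σ^227 ≡ 16·373·198·361·97 ≡ 362 (mod 377)
362 = H(m), so the signature checks out.

verifies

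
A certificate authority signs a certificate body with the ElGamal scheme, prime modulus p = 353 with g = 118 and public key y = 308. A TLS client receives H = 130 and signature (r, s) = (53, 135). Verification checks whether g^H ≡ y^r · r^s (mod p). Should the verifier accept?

reject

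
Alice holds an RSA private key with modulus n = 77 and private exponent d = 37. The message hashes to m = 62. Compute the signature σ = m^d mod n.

m^2 ≡ 62^2 = 3844 ≡ 71
m^4 ≡ 71^2 = 5041 ≡ 36
m^8 ≡ 36^2 = 1296 ≡ 64
m^16 ≡ 64^2 = 4096 ≡ 15
m^32 ≡ 15^2 = 225 ≡ 71
37 = 32 + 4 + 1, so m^37 ≡ 71·36·62 ≡ 6 (mod 77)

6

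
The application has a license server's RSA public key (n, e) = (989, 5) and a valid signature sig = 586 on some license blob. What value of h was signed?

925

sig^2 ≡ 586^2 = 343396 ≡ 213
sig^4 ≡ 213^2 = 45369 ≡ 864
5 = 4 + 1, so sig^5 ≡ 864·586 ≡ 925 (mod 989)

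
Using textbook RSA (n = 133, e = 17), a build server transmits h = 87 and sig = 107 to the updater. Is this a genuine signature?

forged

sig^2 ≡ 107^2 = 11449 ≡ 11
sig^4 ≡ 11^2 = 121
sig^8 ≡ 121^2 = 14641 ≡ 11
sig^16 ≡ 11^2 = 121
17 = 16 + 1, so sig^17 ≡ 121·107 ≡ 46 (mod 133)
The recovered value 46 does not match the digest 87.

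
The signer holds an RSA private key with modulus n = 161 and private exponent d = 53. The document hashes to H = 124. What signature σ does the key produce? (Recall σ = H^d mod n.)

94

Squares mod 161: H^1≡124, H^2≡81, H^4≡121, H^8≡151, H^16≡100, H^32≡18
53 = 32 + 16 + 4 + 1, so H^53 ≡ 18·100·121·124 ≡ 94 (mod 161)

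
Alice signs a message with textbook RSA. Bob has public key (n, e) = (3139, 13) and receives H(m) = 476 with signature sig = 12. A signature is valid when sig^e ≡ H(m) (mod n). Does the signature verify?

verifies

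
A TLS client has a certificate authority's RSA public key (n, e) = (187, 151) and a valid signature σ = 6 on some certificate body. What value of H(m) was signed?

σ^2 ≡ 6^2 = 36
σ^4 ≡ 36^2 = 1296 ≡ 174
σ^8 ≡ 174^2 = 30276 ≡ 169
σ^16 ≡ 169^2 = 28561 ≡ 137
σ^32 ≡ 137^2 = 18769 ≡ 69
σ^64 ≡ 69^2 = 4761 ≡ 86
σ^128 ≡ 86^2 = 7396 ≡ 103
151 = 128 + 16 + 4 + 2 + 1, so σ^151 ≡ 103·137·174·36·6 ≡ 116 (mod 187)

116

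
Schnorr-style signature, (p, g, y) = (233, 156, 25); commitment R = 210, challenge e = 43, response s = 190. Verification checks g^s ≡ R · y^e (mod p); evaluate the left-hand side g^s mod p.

113

156^2 = 24336 ≡ 104
156^4 ≡ 104^2 = 10816 ≡ 98
156^8 ≡ 98^2 = 9604 ≡ 51
156^16 ≡ 51^2 = 2601 ≡ 38
156^32 ≡ 38^2 = 1444 ≡ 46
156^64 ≡ 46^2 = 2116 ≡ 19
156^128 ≡ 19^2 = 361 ≡ 128
190 = 128 + 32 + 16 + 8 + 4 + 2, so 156^190 ≡ 128·46·38·51·98·104 ≡ 113 (mod 233)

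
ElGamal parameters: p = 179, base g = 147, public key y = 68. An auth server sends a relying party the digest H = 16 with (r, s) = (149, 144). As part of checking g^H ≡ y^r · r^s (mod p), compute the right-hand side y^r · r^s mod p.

68^149 mod 179 = 48
149^144 mod 179 = 27
y^r · r^s ≡ 48·27 = 1296 ≡ 43 (mod 179)

43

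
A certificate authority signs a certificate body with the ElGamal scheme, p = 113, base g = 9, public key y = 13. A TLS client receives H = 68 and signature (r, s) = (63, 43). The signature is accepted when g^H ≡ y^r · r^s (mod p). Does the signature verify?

Left side g^H mod p:
9^68 mod 113 = 4
Right side y^r · r^s mod p:
13^63 mod 113 = 69
63^43 mod 113 = 41
69·41 = 2829 ≡ 4 (mod 113)
4 ≡ 4 (mod 113), so the signature is genuine.

verifies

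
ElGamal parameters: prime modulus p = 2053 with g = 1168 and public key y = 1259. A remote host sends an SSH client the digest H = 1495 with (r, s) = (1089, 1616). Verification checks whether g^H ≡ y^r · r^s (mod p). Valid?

yes

Left side g^H mod p:
1168^2 = 1364224 ≡ 1032
1168^4 ≡ 1032^2 = 1065024 ≡ 1570
1168^8 ≡ 1570^2 = 2464900 ≡ 1300
1168^16 ≡ 1300^2 = 1690000 ≡ 381
1168^32 ≡ 381^2 = 145161 ≡ 1451
1168^64 ≡ 1451^2 = 2105401 ≡ 1076
1168^128 ≡ 1076^2 = 1157776 ≡ 1937
1168^256 ≡ 1937^2 = 3751969 ≡ 1138
1168^512 ≡ 1138^2 = 1295044 ≡ 1654
1168^1024 ≡ 1654^2 = 2735716 ≡ 1120
1495 = 1024 + 256 + 128 + 64 + 16 + 4 + 2 + 1, so 1168^1495 ≡ 1120·1138·1937·1076·381·1570·1032·1168 ≡ 1478 (mod 2053)
Right side y^r · r^s mod p:
1259^2 = 1585081 ≡ 165
1259^4 ≡ 165^2 = 27225 ≡ 536
1259^8 ≡ 536^2 = 287296 ≡ 1929
1259^16 ≡ 1929^2 = 3721041 ≡ 1005
1259^32 ≡ 1005^2 = 1010025 ≡ 2002
1259^64 ≡ 2002^2 = 4008004 ≡ 548
1259^128 ≡ 548^2 = 300304 ≡ 566
1259^256 ≡ 566^2 = 320356 ≡ 88
1259^512 ≡ 88^2 = 7744 ≡ 1585
1259^1024 ≡ 1585^2 = 2512225 ≡ 1406
1089 = 1024 + 64 + 1, so 1259^1089 ≡ 1406·548·1259 ≡ 1892 (mod 2053)
1089^2 = 1185921 ≡ 1340
1089^4 ≡ 1340^2 = 1795600 ≡ 1278
1089^8 ≡ 1278^2 = 1633284 ≡ 1149
1089^16 ≡ 1149^2 = 1320201 ≡ 122
1089^32 ≡ 122^2 = 14884 ≡ 513
1089^64 ≡ 513^2 = 263169 ≡ 385
1089^128 ≡ 385^2 = 148225 ≡ 409
1089^256 ≡ 409^2 = 167281 ≡ 988
1089^512 ≡ 988^2 = 976144 ≡ 969
1089^1024 ≡ 969^2 = 938961 ≡ 740
1616 = 1024 + 512 + 64 + 16, so 1089^1616 ≡ 740·969·385·122 ≡ 1470 (mod 2053)
1892·1470 = 2781240 ≡ 1478 (mod 2053)
1478 ≡ 1478 (mod 2053), so the signature is genuine.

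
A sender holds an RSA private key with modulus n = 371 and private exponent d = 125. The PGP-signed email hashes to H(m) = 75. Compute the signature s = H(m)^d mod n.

262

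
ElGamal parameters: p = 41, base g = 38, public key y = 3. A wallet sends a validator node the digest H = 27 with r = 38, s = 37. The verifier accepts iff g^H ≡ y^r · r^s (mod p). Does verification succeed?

Left side g^H mod p:
Squares mod 41: 38^1≡38, 38^2≡9, 38^4≡40, 38^8≡1, 38^16≡1
27 = 16 + 8 + 2 + 1, so 38^27 ≡ 1·1·9·38 ≡ 14 (mod 41)
Right side y^r · r^s mod p:
Squares mod 41: 3^1≡3, 3^2≡9, 3^4≡40, 3^8≡1, 3^16≡1, 3^32≡1
38 = 32 + 4 + 2, so 3^38 ≡ 1·40·9 ≡ 32 (mod 41)
Squares mod 41: 38^1≡38, 38^2≡9, 38^4≡40, 38^8≡1, 38^16≡1, 38^32≡1
37 = 32 + 4 + 1, so 38^37 ≡ 1·40·38 ≡ 3 (mod 41)
32·3 = 96 ≡ 14 (mod 41)
14 ≡ 14 (mod 41), so the signature is genuine.

passes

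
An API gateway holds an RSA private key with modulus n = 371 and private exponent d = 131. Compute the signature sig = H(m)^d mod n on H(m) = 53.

(H(m))^131 mod 371 = 212

212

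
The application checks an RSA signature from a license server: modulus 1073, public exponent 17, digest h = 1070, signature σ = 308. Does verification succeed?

σ^2 ≡ 308^2 = 94864 ≡ 440
σ^4 ≡ 440^2 = 193600 ≡ 460
σ^8 ≡ 460^2 = 211600 ≡ 219
σ^16 ≡ 219^2 = 47961 ≡ 749
17 = 16 + 1, so σ^17 ≡ 749·308 ≡ 1070 (mod 1073)
1070 = h, so the signature checks out.

passes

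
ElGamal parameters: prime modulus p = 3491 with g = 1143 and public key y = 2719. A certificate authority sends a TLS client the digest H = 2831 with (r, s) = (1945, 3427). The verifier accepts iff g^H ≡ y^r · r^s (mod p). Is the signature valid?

Left side g^H mod p:
1143^2 = 1306449 ≡ 815
1143^4 ≡ 815^2 = 664225 ≡ 935
1143^8 ≡ 935^2 = 874225 ≡ 1475
1143^16 ≡ 1475^2 = 2175625 ≡ 732
1143^32 ≡ 732^2 = 535824 ≡ 1701
1143^64 ≡ 1701^2 = 2893401 ≡ 2853
1143^128 ≡ 2853^2 = 8139609 ≡ 2088
1143^256 ≡ 2088^2 = 4359744 ≡ 2976
1143^512 ≡ 2976^2 = 8856576 ≡ 3400
1143^1024 ≡ 3400^2 = 11560000 ≡ 1299
1143^2048 ≡ 1299^2 = 1687401 ≡ 1248
2831 = 2048 + 512 + 256 + 8 + 4 + 2 + 1, so 1143^2831 ≡ 1248·3400·2976·1475·935·815·1143 ≡ 1608 (mod 3491)
Right side y^r · r^s mod p:
2719^2 = 7392961 ≡ 2514
2719^4 ≡ 2514^2 = 6320196 ≡ 1486
2719^8 ≡ 1486^2 = 2208196 ≡ 1884
2719^16 ≡ 1884^2 = 3549456 ≡ 2600
2719^32 ≡ 2600^2 = 6760000 ≡ 1424
2719^64 ≡ 1424^2 = 2027776 ≡ 2996
2719^128 ≡ 2996^2 = 8976016 ≡ 655
2719^256 ≡ 655^2 = 429025 ≡ 3123
2719^512 ≡ 3123^2 = 9753129 ≡ 2766
2719^1024 ≡ 2766^2 = 7650756 ≡ 1975
1945 = 1024 + 512 + 256 + 128 + 16 + 8 + 1, so 2719^1945 ≡ 1975·2766·3123·655·2600·1884·2719 ≡ 1316 (mod 3491)
1945^2 = 3783025 ≡ 2272
1945^4 ≡ 2272^2 = 5161984 ≡ 2286
1945^8 ≡ 2286^2 = 5225796 ≡ 3260
1945^16 ≡ 3260^2 = 10627600 ≡ 996
1945^32 ≡ 996^2 = 992016 ≡ 572
1945^64 ≡ 572^2 = 327184 ≡ 2521
1945^128 ≡ 2521^2 = 6355441 ≡ 1821
1945^256 ≡ 1821^2 = 3316041 ≡ 3082
1945^512 ≡ 3082^2 = 9498724 ≡ 3204
1945^1024 ≡ 3204^2 = 10265616 ≡ 2076
1945^2048 ≡ 2076^2 = 4309776 ≡ 1882
3427 = 2048 + 1024 + 256 + 64 + 32 + 2 + 1, so 1945^3427 ≡ 1882·2076·3082·2521·572·2272·1945 ≡ 3471 (mod 3491)
1316·3471 = 4567836 ≡ 1608 (mod 3491)
1608 ≡ 1608 (mod 3491), so the signature is genuine.

valid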